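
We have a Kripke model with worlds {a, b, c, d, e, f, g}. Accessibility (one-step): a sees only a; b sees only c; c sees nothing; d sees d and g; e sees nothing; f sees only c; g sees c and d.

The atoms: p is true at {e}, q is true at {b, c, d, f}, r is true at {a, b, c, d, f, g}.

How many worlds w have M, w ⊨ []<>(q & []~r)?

a: successors {a}; <>(q & []~r) there: a:F. ✗
b: successors {c}; <>(q & []~r) there: c:F. ✗
c: no successors, so []<>(q & []~r) holds vacuously. ✓
d: successors {d, g}; <>(q & []~r) there: d:F, g:T. ✗
e: no successors, so []<>(q & []~r) holds vacuously. ✓
f: successors {c}; <>(q & []~r) there: c:F. ✗
g: successors {c, d}; <>(q & []~r) there: c:F, d:F. ✗
Satisfying worlds: {c, e}.

2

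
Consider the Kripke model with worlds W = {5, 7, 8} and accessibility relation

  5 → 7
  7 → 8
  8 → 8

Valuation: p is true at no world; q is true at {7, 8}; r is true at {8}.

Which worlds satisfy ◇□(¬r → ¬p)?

{5, 7, 8}

5: successors {7}; □(¬r → ¬p) there: 7:T. ✓
7: successors {8}; □(¬r → ¬p) there: 8:T. ✓
8: successors {8}; □(¬r → ¬p) there: 8:T. ✓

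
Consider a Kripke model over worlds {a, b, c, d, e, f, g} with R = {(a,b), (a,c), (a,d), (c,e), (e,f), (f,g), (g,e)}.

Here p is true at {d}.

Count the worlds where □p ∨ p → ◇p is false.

a: □p ∨ p is F, ◇p is T. ✓
b: □p ∨ p is T, ◇p is F. ✗
c: □p ∨ p is F, ◇p is F. ✓
d: □p ∨ p is T, ◇p is F. ✗
e: □p ∨ p is F, ◇p is F. ✓
f: □p ∨ p is F, ◇p is F. ✓
g: □p ∨ p is F, ◇p is F. ✓
Satisfying worlds: {a, c, e, f, g}.
So □p ∨ p → ◇p fails at the other 2 worlds.

2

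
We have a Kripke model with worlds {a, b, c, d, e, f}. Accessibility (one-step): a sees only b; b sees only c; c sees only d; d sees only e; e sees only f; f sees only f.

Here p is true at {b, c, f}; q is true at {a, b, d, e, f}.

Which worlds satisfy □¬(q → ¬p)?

{a, e, f}

a: successors {b}; ¬(q → ¬p) there: b:T. ✓
b: successors {c}; ¬(q → ¬p) there: c:F. ✗
c: successors {d}; ¬(q → ¬p) there: d:F. ✗
d: successors {e}; ¬(q → ¬p) there: e:F. ✗
e: successors {f}; ¬(q → ¬p) there: f:T. ✓
f: successors {f}; ¬(q → ¬p) there: f:T. ✓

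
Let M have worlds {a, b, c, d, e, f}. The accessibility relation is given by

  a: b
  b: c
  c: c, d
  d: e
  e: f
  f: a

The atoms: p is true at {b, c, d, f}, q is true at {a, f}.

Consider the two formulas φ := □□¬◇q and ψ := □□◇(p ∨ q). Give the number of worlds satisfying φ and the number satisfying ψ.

4 and 4

For □□¬◇q:
a: successors {b}; □¬◇q there: b:T. ✓
b: successors {c}; □¬◇q there: c:T. ✓
c: successors {c, d}; □¬◇q there: c:T, d:F. ✗
d: successors {e}; □¬◇q there: e:F. ✗
e: successors {f}; □¬◇q there: f:T. ✓
f: successors {a}; □¬◇q there: a:T. ✓
— 4 worlds.
For □□◇(p ∨ q):
a: successors {b}; □◇(p ∨ q) there: b:T. ✓
b: successors {c}; □◇(p ∨ q) there: c:F. ✗
c: successors {c, d}; □◇(p ∨ q) there: c:F, d:T. ✗
d: successors {e}; □◇(p ∨ q) there: e:T. ✓
e: successors {f}; □◇(p ∨ q) there: f:T. ✓
f: successors {a}; □◇(p ∨ q) there: a:T. ✓
— 4 worlds.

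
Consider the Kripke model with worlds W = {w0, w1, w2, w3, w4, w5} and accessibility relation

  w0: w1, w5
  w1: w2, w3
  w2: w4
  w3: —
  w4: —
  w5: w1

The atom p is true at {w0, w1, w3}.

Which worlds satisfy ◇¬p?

{w0, w1, w2}

w0: successors {w1, w5}; ¬p there: w1:F, w5:T. ✓
w1: successors {w2, w3}; ¬p there: w2:T, w3:F. ✓
w2: successors {w4}; ¬p there: w4:T. ✓
w3: no successors, so ◇¬p fails. ✗
w4: no successors, so ◇¬p fails. ✗
w5: successors {w1}; ¬p there: w1:F. ✗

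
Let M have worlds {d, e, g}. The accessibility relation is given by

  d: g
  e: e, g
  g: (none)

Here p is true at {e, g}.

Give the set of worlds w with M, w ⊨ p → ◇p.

{d, e}

d: p is F, ◇p is T. ✓
e: p is T, ◇p is T. ✓
g: p is T, ◇p is F. ✗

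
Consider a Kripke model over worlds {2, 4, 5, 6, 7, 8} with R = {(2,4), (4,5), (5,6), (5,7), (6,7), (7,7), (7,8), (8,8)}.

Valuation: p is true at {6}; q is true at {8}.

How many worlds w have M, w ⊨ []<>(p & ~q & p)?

2: successors {4}; <>(p & ~q & p) there: 4:F. ✗
4: successors {5}; <>(p & ~q & p) there: 5:T. ✓
5: successors {6, 7}; <>(p & ~q & p) there: 6:F, 7:F. ✗
6: successors {7}; <>(p & ~q & p) there: 7:F. ✗
7: successors {7, 8}; <>(p & ~q & p) there: 7:F, 8:F. ✗
8: successors {8}; <>(p & ~q & p) there: 8:F. ✗
Satisfying worlds: {4}.

1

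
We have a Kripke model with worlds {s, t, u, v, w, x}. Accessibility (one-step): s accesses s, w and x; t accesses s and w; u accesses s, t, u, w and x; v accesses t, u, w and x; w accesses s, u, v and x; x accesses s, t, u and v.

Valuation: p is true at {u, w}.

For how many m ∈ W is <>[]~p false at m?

6

s: successors {s, w, x}; []~p there: s:F, w:F, x:F. ✗
t: successors {s, w}; []~p there: s:F, w:F. ✗
u: successors {s, t, u, w, x}; []~p there: s:F, t:F, u:F, w:F, x:F. ✗
v: successors {t, u, w, x}; []~p there: t:F, u:F, w:F, x:F. ✗
w: successors {s, u, v, x}; []~p there: s:F, u:F, v:F, x:F. ✗
x: successors {s, t, u, v}; []~p there: s:F, t:F, u:F, v:F. ✗
Satisfying worlds: ∅.
So <>[]~p fails at the other 6 worlds.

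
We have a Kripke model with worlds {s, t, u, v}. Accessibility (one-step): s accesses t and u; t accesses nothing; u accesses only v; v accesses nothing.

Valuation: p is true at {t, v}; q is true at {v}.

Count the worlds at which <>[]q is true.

s: successors {t, u}; []q there: t:T, u:T. ✓
t: no successors, so <>[]q fails. ✗
u: successors {v}; []q there: v:T. ✓
v: no successors, so <>[]q fails. ✗
Satisfying worlds: {s, u}.

2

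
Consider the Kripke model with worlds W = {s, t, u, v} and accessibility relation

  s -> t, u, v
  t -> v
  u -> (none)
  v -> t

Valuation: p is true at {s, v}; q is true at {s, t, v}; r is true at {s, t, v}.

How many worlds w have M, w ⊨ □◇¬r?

1

s: successors {t, u, v}; ◇¬r there: t:F, u:F, v:F. ✗
t: successors {v}; ◇¬r there: v:F. ✗
u: no successors, so □◇¬r holds vacuously. ✓
v: successors {t}; ◇¬r there: t:F. ✗
Satisfying worlds: {u}.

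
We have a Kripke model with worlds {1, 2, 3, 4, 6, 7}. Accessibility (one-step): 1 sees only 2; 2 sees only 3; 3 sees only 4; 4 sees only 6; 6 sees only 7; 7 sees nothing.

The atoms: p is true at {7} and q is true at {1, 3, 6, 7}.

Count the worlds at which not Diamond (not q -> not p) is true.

1

1: Diamond (not q -> not p) is T. ✗
2: Diamond (not q -> not p) is T. ✗
3: Diamond (not q -> not p) is T. ✗
4: Diamond (not q -> not p) is T. ✗
6: Diamond (not q -> not p) is T. ✗
7: Diamond (not q -> not p) is F. ✓
Satisfying worlds: {7}.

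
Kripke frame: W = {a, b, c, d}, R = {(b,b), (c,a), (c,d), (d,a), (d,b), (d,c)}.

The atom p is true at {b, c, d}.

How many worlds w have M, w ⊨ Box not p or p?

4

a: Box not p is T, p is F. ✓
b: Box not p is F, p is T. ✓
c: Box not p is F, p is T. ✓
d: Box not p is F, p is T. ✓
Satisfying worlds: {a, b, c, d}.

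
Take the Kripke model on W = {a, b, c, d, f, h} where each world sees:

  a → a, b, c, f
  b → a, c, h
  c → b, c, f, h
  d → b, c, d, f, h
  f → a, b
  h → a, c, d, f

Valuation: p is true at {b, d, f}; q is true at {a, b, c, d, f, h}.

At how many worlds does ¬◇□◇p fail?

a: ◇□◇p is T. ✗
b: ◇□◇p is T. ✗
c: ◇□◇p is T. ✗
d: ◇□◇p is T. ✗
f: ◇□◇p is T. ✗
h: ◇□◇p is F. ✓
Satisfying worlds: {h}.
So ¬◇□◇p fails at the other 5 worlds.

5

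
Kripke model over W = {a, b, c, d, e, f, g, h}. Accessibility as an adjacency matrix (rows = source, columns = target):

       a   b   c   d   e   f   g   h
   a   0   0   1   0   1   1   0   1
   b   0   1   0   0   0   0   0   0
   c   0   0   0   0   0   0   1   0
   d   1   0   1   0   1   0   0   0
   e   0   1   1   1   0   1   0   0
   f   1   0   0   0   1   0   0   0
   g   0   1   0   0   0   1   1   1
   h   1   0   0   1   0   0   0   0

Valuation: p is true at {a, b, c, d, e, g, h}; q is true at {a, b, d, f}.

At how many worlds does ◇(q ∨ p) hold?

a: successors {c, e, f, h}; q ∨ p there: c:T, e:T, f:T, h:T. ✓
b: successors {b}; q ∨ p there: b:T. ✓
c: successors {g}; q ∨ p there: g:T. ✓
d: successors {a, c, e}; q ∨ p there: a:T, c:T, e:T. ✓
e: successors {b, c, d, f}; q ∨ p there: b:T, c:T, d:T, f:T. ✓
f: successors {a, e}; q ∨ p there: a:T, e:T. ✓
g: successors {b, f, g, h}; q ∨ p there: b:T, f:T, g:T, h:T. ✓
h: successors {a, d}; q ∨ p there: a:T, d:T. ✓
Satisfying worlds: {a, b, c, d, e, f, g, h}.

8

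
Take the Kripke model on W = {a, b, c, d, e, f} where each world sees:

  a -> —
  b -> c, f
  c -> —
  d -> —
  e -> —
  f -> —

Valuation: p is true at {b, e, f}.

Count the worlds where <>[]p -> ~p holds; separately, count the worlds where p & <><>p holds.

For <>[]p -> ~p:
a: <>[]p is F, ~p is T. ✓
b: <>[]p is T, ~p is F. ✗
c: <>[]p is F, ~p is T. ✓
d: <>[]p is F, ~p is T. ✓
e: <>[]p is F, ~p is F. ✓
f: <>[]p is F, ~p is F. ✓
— 5 worlds.
For p & <><>p:
a: p is F, <><>p is F. ✗
b: p is T, <><>p is F. ✗
c: p is F, <><>p is F. ✗
d: p is F, <><>p is F. ✗
e: p is T, <><>p is F. ✗
f: p is T, <><>p is F. ✗
— 0 worlds.

5 and 0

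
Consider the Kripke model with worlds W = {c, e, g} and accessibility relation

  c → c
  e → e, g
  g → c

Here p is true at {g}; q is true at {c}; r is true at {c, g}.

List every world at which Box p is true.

∅

c: successors {c}; p there: c:F. ✗
e: successors {e, g}; p there: e:F, g:T. ✗
g: successors {c}; p there: c:F. ✗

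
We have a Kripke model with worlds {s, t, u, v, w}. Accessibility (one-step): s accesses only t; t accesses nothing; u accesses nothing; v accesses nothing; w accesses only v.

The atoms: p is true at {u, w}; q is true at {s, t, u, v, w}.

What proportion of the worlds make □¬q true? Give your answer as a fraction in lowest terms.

s: successors {t}; ¬q there: t:F. ✗
t: no successors, so □¬q holds vacuously. ✓
u: no successors, so □¬q holds vacuously. ✓
v: no successors, so □¬q holds vacuously. ✓
w: successors {v}; ¬q there: v:F. ✗
That's 3 of 5 worlds, so 3/5.

3/5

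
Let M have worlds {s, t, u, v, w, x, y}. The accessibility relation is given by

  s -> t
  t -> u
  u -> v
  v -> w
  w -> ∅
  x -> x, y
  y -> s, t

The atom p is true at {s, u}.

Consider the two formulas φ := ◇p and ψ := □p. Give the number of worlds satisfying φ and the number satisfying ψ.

2 and 2

For ◇p:
s: successors {t}; p there: t:F. ✗
t: successors {u}; p there: u:T. ✓
u: successors {v}; p there: v:F. ✗
v: successors {w}; p there: w:F. ✗
w: no successors, so ◇p fails. ✗
x: successors {x, y}; p there: x:F, y:F. ✗
y: successors {s, t}; p there: s:T, t:F. ✓
— 2 worlds.
For □p:
s: successors {t}; p there: t:F. ✗
t: successors {u}; p there: u:T. ✓
u: successors {v}; p there: v:F. ✗
v: successors {w}; p there: w:F. ✗
w: no successors, so □p holds vacuously. ✓
x: successors {x, y}; p there: x:F, y:F. ✗
y: successors {s, t}; p there: s:T, t:F. ✗
— 2 worlds.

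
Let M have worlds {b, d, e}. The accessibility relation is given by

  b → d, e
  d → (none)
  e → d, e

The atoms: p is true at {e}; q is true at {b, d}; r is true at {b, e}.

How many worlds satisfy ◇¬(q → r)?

2

b: successors {d, e}; ¬(q → r) there: d:T, e:F. ✓
d: no successors, so ◇¬(q → r) fails. ✗
e: successors {d, e}; ¬(q → r) there: d:T, e:F. ✓
Satisfying worlds: {b, e}.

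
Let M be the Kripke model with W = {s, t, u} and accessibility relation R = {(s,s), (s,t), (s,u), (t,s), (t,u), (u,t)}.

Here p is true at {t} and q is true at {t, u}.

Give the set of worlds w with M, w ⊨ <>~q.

{s, t}

s: successors {s, t, u}; ~q there: s:T, t:F, u:F. ✓
t: successors {s, u}; ~q there: s:T, u:F. ✓
u: successors {t}; ~q there: t:F. ✗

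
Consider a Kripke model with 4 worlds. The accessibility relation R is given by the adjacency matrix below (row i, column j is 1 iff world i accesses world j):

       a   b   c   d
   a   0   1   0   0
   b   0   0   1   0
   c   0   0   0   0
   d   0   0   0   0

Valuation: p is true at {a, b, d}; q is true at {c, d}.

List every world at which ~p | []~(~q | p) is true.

{b, c, d}

a: ~p is F, []~(~q | p) is F. ✗
b: ~p is F, []~(~q | p) is T. ✓
c: ~p is T, []~(~q | p) is T. ✓
d: ~p is F, []~(~q | p) is T. ✓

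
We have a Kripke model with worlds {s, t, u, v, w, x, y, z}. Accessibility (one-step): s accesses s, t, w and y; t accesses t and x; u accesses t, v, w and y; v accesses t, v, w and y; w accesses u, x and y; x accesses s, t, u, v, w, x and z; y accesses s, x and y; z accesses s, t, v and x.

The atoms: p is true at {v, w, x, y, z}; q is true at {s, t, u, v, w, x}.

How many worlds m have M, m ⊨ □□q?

s: successors {s, t, w, y}; □q there: s:F, t:T, w:F, y:F. ✗
t: successors {t, x}; □q there: t:T, x:F. ✗
u: successors {t, v, w, y}; □q there: t:T, v:F, w:F, y:F. ✗
v: successors {t, v, w, y}; □q there: t:T, v:F, w:F, y:F. ✗
w: successors {u, x, y}; □q there: u:F, x:F, y:F. ✗
x: successors {s, t, u, v, w, x, z}; □q there: s:F, t:T, u:F, v:F, w:F, x:F, z:T. ✗
y: successors {s, x, y}; □q there: s:F, x:F, y:F. ✗
z: successors {s, t, v, x}; □q there: s:F, t:T, v:F, x:F. ✗
Satisfying worlds: ∅.

0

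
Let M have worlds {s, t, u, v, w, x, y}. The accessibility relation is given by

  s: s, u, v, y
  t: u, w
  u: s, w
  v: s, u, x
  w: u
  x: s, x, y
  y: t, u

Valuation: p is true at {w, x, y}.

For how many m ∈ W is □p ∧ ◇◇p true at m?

0

s: □p is F, ◇◇p is T. ✗
t: □p is F, ◇◇p is T. ✗
u: □p is F, ◇◇p is T. ✗
v: □p is F, ◇◇p is T. ✗
w: □p is F, ◇◇p is T. ✗
x: □p is F, ◇◇p is T. ✗
y: □p is F, ◇◇p is T. ✗
Satisfying worlds: ∅.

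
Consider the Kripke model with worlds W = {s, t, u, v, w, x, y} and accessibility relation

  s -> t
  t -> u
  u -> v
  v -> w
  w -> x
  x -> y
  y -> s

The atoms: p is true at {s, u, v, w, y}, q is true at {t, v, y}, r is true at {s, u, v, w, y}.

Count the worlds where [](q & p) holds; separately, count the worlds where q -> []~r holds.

2 and 4

For [](q & p):
s: successors {t}; q & p there: t:F. ✗
t: successors {u}; q & p there: u:F. ✗
u: successors {v}; q & p there: v:T. ✓
v: successors {w}; q & p there: w:F. ✗
w: successors {x}; q & p there: x:F. ✗
x: successors {y}; q & p there: y:T. ✓
y: successors {s}; q & p there: s:F. ✗
— 2 worlds.
For q -> []~r:
s: q is F, []~r is T. ✓
t: q is T, []~r is F. ✗
u: q is F, []~r is F. ✓
v: q is T, []~r is F. ✗
w: q is F, []~r is T. ✓
x: q is F, []~r is F. ✓
y: q is T, []~r is F. ✗
— 4 worlds.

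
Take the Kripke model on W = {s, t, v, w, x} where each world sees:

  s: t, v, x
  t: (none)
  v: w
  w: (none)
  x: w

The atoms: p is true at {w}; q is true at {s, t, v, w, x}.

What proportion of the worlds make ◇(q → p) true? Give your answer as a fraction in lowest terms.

2/5

s: successors {t, v, x}; q → p there: t:F, v:F, x:F. ✗
t: no successors, so ◇(q → p) fails. ✗
v: successors {w}; q → p there: w:T. ✓
w: no successors, so ◇(q → p) fails. ✗
x: successors {w}; q → p there: w:T. ✓
That's 2 of 5 worlds, so 2/5.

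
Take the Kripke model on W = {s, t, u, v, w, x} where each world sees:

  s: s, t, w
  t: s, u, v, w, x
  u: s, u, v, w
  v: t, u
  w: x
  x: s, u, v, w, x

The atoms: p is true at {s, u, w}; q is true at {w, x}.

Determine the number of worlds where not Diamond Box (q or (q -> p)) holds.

0

s: Diamond Box (q or (q -> p)) is T. ✗
t: Diamond Box (q or (q -> p)) is T. ✗
u: Diamond Box (q or (q -> p)) is T. ✗
v: Diamond Box (q or (q -> p)) is T. ✗
w: Diamond Box (q or (q -> p)) is T. ✗
x: Diamond Box (q or (q -> p)) is T. ✗
Satisfying worlds: ∅.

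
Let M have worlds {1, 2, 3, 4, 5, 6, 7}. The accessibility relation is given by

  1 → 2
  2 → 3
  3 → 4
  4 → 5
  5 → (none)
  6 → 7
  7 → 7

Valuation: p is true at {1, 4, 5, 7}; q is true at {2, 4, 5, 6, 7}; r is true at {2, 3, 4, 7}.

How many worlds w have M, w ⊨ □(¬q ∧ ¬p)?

1: successors {2}; ¬q ∧ ¬p there: 2:F. ✗
2: successors {3}; ¬q ∧ ¬p there: 3:T. ✓
3: successors {4}; ¬q ∧ ¬p there: 4:F. ✗
4: successors {5}; ¬q ∧ ¬p there: 5:F. ✗
5: no successors, so □(¬q ∧ ¬p) holds vacuously. ✓
6: successors {7}; ¬q ∧ ¬p there: 7:F. ✗
7: successors {7}; ¬q ∧ ¬p there: 7:F. ✗
Satisfying worlds: {2, 5}.

2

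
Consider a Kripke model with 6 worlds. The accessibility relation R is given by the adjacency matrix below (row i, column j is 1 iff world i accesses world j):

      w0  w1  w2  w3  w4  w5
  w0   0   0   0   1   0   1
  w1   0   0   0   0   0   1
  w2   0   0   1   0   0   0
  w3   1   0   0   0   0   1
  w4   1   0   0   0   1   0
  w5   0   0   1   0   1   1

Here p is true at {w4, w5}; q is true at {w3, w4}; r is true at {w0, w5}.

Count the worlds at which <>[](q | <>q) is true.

w0: successors {w3, w5}; [](q | <>q) there: w3:T, w5:F. ✓
w1: successors {w5}; [](q | <>q) there: w5:F. ✗
w2: successors {w2}; [](q | <>q) there: w2:F. ✗
w3: successors {w0, w5}; [](q | <>q) there: w0:T, w5:F. ✓
w4: successors {w0, w4}; [](q | <>q) there: w0:T, w4:T. ✓
w5: successors {w2, w4, w5}; [](q | <>q) there: w2:F, w4:T, w5:F. ✓
Satisfying worlds: {w0, w3, w4, w5}.

4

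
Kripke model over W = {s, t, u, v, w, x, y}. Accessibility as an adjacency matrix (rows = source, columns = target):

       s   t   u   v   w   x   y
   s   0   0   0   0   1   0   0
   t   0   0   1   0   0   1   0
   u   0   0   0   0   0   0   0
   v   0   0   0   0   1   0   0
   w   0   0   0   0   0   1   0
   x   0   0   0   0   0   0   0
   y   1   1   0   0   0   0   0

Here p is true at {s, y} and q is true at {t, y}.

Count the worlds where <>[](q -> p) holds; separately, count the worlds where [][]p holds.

For <>[](q -> p):
s: successors {w}; [](q -> p) there: w:T. ✓
t: successors {u, x}; [](q -> p) there: u:T, x:T. ✓
u: no successors, so <>[](q -> p) fails. ✗
v: successors {w}; [](q -> p) there: w:T. ✓
w: successors {x}; [](q -> p) there: x:T. ✓
x: no successors, so <>[](q -> p) fails. ✗
y: successors {s, t}; [](q -> p) there: s:T, t:T. ✓
— 5 worlds.
For [][]p:
s: successors {w}; []p there: w:F. ✗
t: successors {u, x}; []p there: u:T, x:T. ✓
u: no successors, so [][]p holds vacuously. ✓
v: successors {w}; []p there: w:F. ✗
w: successors {x}; []p there: x:T. ✓
x: no successors, so [][]p holds vacuously. ✓
y: successors {s, t}; []p there: s:F, t:F. ✗
— 4 worlds.

5 and 4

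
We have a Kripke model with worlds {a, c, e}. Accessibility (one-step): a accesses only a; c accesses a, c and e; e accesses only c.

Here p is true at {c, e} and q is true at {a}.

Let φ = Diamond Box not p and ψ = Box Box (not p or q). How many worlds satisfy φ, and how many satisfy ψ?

For Diamond Box not p:
a: successors {a}; Box not p there: a:T. ✓
c: successors {a, c, e}; Box not p there: a:T, c:F, e:F. ✓
e: successors {c}; Box not p there: c:F. ✗
— 2 worlds.
For Box Box (not p or q):
a: successors {a}; Box (not p or q) there: a:T. ✓
c: successors {a, c, e}; Box (not p or q) there: a:T, c:F, e:F. ✗
e: successors {c}; Box (not p or q) there: c:F. ✗
— 1 world.

2 and 1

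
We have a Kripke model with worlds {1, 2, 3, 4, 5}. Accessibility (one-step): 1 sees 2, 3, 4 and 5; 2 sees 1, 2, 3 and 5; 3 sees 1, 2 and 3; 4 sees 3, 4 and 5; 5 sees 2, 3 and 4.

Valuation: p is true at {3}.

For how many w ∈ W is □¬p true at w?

0

1: successors {2, 3, 4, 5}; ¬p there: 2:T, 3:F, 4:T, 5:T. ✗
2: successors {1, 2, 3, 5}; ¬p there: 1:T, 2:T, 3:F, 5:T. ✗
3: successors {1, 2, 3}; ¬p there: 1:T, 2:T, 3:F. ✗
4: successors {3, 4, 5}; ¬p there: 3:F, 4:T, 5:T. ✗
5: successors {2, 3, 4}; ¬p there: 2:T, 3:F, 4:T. ✗
Satisfying worlds: ∅.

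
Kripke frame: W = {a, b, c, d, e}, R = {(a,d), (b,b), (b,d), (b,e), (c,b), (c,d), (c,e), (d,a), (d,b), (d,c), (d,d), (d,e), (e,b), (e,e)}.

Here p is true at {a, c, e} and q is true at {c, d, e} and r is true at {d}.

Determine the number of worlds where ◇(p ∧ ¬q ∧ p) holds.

a: successors {d}; p ∧ ¬q ∧ p there: d:F. ✗
b: successors {b, d, e}; p ∧ ¬q ∧ p there: b:F, d:F, e:F. ✗
c: successors {b, d, e}; p ∧ ¬q ∧ p there: b:F, d:F, e:F. ✗
d: successors {a, b, c, d, e}; p ∧ ¬q ∧ p there: a:T, b:F, c:F, d:F, e:F. ✓
e: successors {b, e}; p ∧ ¬q ∧ p there: b:F, e:F. ✗
Satisfying worlds: {d}.

1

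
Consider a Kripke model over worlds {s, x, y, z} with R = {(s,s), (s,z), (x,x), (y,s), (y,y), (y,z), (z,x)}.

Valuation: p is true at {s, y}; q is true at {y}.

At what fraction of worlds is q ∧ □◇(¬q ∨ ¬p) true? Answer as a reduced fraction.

s: q is F, □◇(¬q ∨ ¬p) is T. ✗
x: q is F, □◇(¬q ∨ ¬p) is T. ✗
y: q is T, □◇(¬q ∨ ¬p) is T. ✓
z: q is F, □◇(¬q ∨ ¬p) is T. ✗
That's 1 of 4 worlds, so 1/4.

1/4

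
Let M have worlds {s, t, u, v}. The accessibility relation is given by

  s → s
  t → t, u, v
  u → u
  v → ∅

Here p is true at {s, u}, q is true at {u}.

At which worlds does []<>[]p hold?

{s, u, v}

s: successors {s}; <>[]p there: s:T. ✓
t: successors {t, u, v}; <>[]p there: t:T, u:T, v:F. ✗
u: successors {u}; <>[]p there: u:T. ✓
v: no successors, so []<>[]p holds vacuously. ✓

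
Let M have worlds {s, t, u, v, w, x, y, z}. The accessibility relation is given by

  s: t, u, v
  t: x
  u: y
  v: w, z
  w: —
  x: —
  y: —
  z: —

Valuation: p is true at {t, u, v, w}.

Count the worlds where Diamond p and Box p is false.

s: Diamond p is T, Box p is T. ✓
t: Diamond p is F, Box p is F. ✗
u: Diamond p is F, Box p is F. ✗
v: Diamond p is T, Box p is F. ✗
w: Diamond p is F, Box p is T. ✗
x: Diamond p is F, Box p is T. ✗
y: Diamond p is F, Box p is T. ✗
z: Diamond p is F, Box p is T. ✗
Satisfying worlds: {s}.
So Diamond p and Box p fails at the other 7 worlds.

7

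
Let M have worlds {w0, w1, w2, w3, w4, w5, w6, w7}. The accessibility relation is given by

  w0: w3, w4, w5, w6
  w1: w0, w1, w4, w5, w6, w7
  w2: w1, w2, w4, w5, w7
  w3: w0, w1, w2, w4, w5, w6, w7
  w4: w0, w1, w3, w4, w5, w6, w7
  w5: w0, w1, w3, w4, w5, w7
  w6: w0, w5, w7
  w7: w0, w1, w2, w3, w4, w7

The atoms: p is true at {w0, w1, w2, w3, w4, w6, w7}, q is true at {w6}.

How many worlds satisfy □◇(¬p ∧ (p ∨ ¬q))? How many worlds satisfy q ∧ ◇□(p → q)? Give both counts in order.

For □◇(¬p ∧ (p ∨ ¬q)):
w0: successors {w3, w4, w5, w6}; ◇(¬p ∧ (p ∨ ¬q)) there: w3:T, w4:T, w5:T, w6:T. ✓
w1: successors {w0, w1, w4, w5, w6, w7}; ◇(¬p ∧ (p ∨ ¬q)) there: w0:T, w1:T, w4:T, w5:T, w6:T, w7:F. ✗
w2: successors {w1, w2, w4, w5, w7}; ◇(¬p ∧ (p ∨ ¬q)) there: w1:T, w2:T, w4:T, w5:T, w7:F. ✗
w3: successors {w0, w1, w2, w4, w5, w6, w7}; ◇(¬p ∧ (p ∨ ¬q)) there: w0:T, w1:T, w2:T, w4:T, w5:T, w6:T, w7:F. ✗
w4: successors {w0, w1, w3, w4, w5, w6, w7}; ◇(¬p ∧ (p ∨ ¬q)) there: w0:T, w1:T, w3:T, w4:T, w5:T, w6:T, w7:F. ✗
w5: successors {w0, w1, w3, w4, w5, w7}; ◇(¬p ∧ (p ∨ ¬q)) there: w0:T, w1:T, w3:T, w4:T, w5:T, w7:F. ✗
w6: successors {w0, w5, w7}; ◇(¬p ∧ (p ∨ ¬q)) there: w0:T, w5:T, w7:F. ✗
w7: successors {w0, w1, w2, w3, w4, w7}; ◇(¬p ∧ (p ∨ ¬q)) there: w0:T, w1:T, w2:T, w3:T, w4:T, w7:F. ✗
— 1 world.
For q ∧ ◇□(p → q):
w0: q is F, ◇□(p → q) is F. ✗
w1: q is F, ◇□(p → q) is F. ✗
w2: q is F, ◇□(p → q) is F. ✗
w3: q is F, ◇□(p → q) is F. ✗
w4: q is F, ◇□(p → q) is F. ✗
w5: q is F, ◇□(p → q) is F. ✗
w6: q is T, ◇□(p → q) is F. ✗
w7: q is F, ◇□(p → q) is F. ✗
— 0 worlds.

1 and 0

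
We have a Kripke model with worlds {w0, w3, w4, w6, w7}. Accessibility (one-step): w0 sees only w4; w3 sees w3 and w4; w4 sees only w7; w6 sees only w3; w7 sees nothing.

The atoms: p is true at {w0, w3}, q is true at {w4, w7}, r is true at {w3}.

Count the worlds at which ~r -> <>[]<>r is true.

w0: ~r is T, <>[]<>r is F. ✗
w3: ~r is F, <>[]<>r is F. ✓
w4: ~r is T, <>[]<>r is T. ✓
w6: ~r is T, <>[]<>r is F. ✗
w7: ~r is T, <>[]<>r is F. ✗
Satisfying worlds: {w3, w4}.

2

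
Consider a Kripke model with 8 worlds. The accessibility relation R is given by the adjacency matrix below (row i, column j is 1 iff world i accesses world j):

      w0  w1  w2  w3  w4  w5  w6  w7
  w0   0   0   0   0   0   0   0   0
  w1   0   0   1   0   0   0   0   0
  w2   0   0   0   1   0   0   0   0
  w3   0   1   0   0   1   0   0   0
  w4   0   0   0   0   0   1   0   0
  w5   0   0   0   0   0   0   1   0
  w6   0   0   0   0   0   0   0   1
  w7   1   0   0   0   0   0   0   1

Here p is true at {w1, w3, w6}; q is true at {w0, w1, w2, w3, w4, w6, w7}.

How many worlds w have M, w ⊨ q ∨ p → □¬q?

w0: q ∨ p is T, □¬q is T. ✓
w1: q ∨ p is T, □¬q is F. ✗
w2: q ∨ p is T, □¬q is F. ✗
w3: q ∨ p is T, □¬q is F. ✗
w4: q ∨ p is T, □¬q is T. ✓
w5: q ∨ p is F, □¬q is F. ✓
w6: q ∨ p is T, □¬q is F. ✗
w7: q ∨ p is T, □¬q is F. ✗
Satisfying worlds: {w0, w4, w5}.

3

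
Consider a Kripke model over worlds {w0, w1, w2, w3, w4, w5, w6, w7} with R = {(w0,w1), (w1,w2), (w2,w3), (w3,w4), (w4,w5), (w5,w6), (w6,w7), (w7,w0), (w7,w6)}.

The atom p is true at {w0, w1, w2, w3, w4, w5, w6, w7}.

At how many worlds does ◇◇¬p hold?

0

w0: successors {w1}; ◇¬p there: w1:F. ✗
w1: successors {w2}; ◇¬p there: w2:F. ✗
w2: successors {w3}; ◇¬p there: w3:F. ✗
w3: successors {w4}; ◇¬p there: w4:F. ✗
w4: successors {w5}; ◇¬p there: w5:F. ✗
w5: successors {w6}; ◇¬p there: w6:F. ✗
w6: successors {w7}; ◇¬p there: w7:F. ✗
w7: successors {w0, w6}; ◇¬p there: w0:F, w6:F. ✗
Satisfying worlds: ∅.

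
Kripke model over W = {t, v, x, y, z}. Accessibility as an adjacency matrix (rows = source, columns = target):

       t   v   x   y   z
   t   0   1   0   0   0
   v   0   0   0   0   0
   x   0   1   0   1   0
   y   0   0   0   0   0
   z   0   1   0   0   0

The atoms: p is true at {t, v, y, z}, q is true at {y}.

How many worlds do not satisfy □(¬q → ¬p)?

3

t: successors {v}; ¬q → ¬p there: v:F. ✗
v: no successors, so □(¬q → ¬p) holds vacuously. ✓
x: successors {v, y}; ¬q → ¬p there: v:F, y:T. ✗
y: no successors, so □(¬q → ¬p) holds vacuously. ✓
z: successors {v}; ¬q → ¬p there: v:F. ✗
Satisfying worlds: {v, y}.
So □(¬q → ¬p) fails at the other 3 worlds.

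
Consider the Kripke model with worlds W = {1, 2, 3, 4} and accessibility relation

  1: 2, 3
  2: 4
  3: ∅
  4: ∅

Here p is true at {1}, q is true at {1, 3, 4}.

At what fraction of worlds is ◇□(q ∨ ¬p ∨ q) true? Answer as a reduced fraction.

1: successors {2, 3}; □(q ∨ ¬p ∨ q) there: 2:T, 3:T. ✓
2: successors {4}; □(q ∨ ¬p ∨ q) there: 4:T. ✓
3: no successors, so ◇□(q ∨ ¬p ∨ q) fails. ✗
4: no successors, so ◇□(q ∨ ¬p ∨ q) fails. ✗
That's 2 of 4 worlds, so 2/4 = 1/2.

1/2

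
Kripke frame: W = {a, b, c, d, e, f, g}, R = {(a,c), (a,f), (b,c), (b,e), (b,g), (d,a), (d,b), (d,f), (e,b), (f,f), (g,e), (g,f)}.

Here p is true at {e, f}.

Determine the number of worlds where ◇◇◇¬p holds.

4

a: successors {c, f}; ◇◇¬p there: c:F, f:F. ✗
b: successors {c, e, g}; ◇◇¬p there: c:F, e:T, g:T. ✓
c: no successors, so ◇◇◇¬p fails. ✗
d: successors {a, b, f}; ◇◇¬p there: a:F, b:T, f:F. ✓
e: successors {b}; ◇◇¬p there: b:T. ✓
f: successors {f}; ◇◇¬p there: f:F. ✗
g: successors {e, f}; ◇◇¬p there: e:T, f:F. ✓
Satisfying worlds: {b, d, e, g}.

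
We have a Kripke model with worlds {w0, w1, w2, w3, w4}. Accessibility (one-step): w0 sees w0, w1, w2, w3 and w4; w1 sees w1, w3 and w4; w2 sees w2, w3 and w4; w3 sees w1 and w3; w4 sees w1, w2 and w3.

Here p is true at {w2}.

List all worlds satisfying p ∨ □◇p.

w0: p is F, □◇p is F. ✗
w1: p is F, □◇p is F. ✗
w2: p is T, □◇p is F. ✓
w3: p is F, □◇p is F. ✗
w4: p is F, □◇p is F. ✗

{w2}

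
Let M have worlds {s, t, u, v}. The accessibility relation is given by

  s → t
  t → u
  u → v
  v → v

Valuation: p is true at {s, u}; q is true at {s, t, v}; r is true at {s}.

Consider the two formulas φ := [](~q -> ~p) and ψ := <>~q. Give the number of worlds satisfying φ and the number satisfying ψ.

3 and 1

For [](~q -> ~p):
s: successors {t}; ~q -> ~p there: t:T. ✓
t: successors {u}; ~q -> ~p there: u:F. ✗
u: successors {v}; ~q -> ~p there: v:T. ✓
v: successors {v}; ~q -> ~p there: v:T. ✓
— 3 worlds.
For <>~q:
s: successors {t}; ~q there: t:F. ✗
t: successors {u}; ~q there: u:T. ✓
u: successors {v}; ~q there: v:F. ✗
v: successors {v}; ~q there: v:F. ✗
— 1 world.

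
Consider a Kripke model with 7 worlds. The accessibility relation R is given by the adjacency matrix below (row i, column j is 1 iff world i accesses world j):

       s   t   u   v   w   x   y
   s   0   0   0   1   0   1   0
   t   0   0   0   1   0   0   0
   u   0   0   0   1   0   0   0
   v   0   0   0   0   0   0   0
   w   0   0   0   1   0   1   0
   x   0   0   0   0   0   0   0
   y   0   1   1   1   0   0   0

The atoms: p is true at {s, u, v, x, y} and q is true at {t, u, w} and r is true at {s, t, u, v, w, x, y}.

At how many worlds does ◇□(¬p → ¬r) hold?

s: successors {v, x}; □(¬p → ¬r) there: v:T, x:T. ✓
t: successors {v}; □(¬p → ¬r) there: v:T. ✓
u: successors {v}; □(¬p → ¬r) there: v:T. ✓
v: no successors, so ◇□(¬p → ¬r) fails. ✗
w: successors {v, x}; □(¬p → ¬r) there: v:T, x:T. ✓
x: no successors, so ◇□(¬p → ¬r) fails. ✗
y: successors {t, u, v}; □(¬p → ¬r) there: t:T, u:T, v:T. ✓
Satisfying worlds: {s, t, u, w, y}.

5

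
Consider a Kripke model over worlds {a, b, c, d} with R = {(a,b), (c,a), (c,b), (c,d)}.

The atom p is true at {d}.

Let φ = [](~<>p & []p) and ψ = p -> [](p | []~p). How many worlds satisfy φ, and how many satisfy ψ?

For [](~<>p & []p):
a: successors {b}; ~<>p & []p there: b:T. ✓
b: no successors, so [](~<>p & []p) holds vacuously. ✓
c: successors {a, b, d}; ~<>p & []p there: a:F, b:T, d:T. ✗
d: no successors, so [](~<>p & []p) holds vacuously. ✓
— 3 worlds.
For p -> [](p | []~p):
a: p is F, [](p | []~p) is T. ✓
b: p is F, [](p | []~p) is T. ✓
c: p is F, [](p | []~p) is T. ✓
d: p is T, [](p | []~p) is T. ✓
— 4 worlds.

3 and 4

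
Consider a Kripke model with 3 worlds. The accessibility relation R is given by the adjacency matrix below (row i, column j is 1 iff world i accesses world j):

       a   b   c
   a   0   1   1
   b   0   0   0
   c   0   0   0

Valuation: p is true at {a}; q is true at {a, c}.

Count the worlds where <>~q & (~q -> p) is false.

a: <>~q is T, ~q -> p is T. ✓
b: <>~q is F, ~q -> p is F. ✗
c: <>~q is F, ~q -> p is T. ✗
Satisfying worlds: {a}.
So <>~q & (~q -> p) fails at the other 2 worlds.

2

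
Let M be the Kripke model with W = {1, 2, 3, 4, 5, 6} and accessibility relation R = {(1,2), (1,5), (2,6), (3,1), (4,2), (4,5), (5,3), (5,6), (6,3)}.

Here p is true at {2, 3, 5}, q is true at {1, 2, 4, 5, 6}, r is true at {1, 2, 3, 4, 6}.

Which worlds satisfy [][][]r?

{1, 2, 3, 4}

1: successors {2, 5}; [][]r there: 2:T, 5:T. ✓
2: successors {6}; [][]r there: 6:T. ✓
3: successors {1}; [][]r there: 1:T. ✓
4: successors {2, 5}; [][]r there: 2:T, 5:T. ✓
5: successors {3, 6}; [][]r there: 3:F, 6:T. ✗
6: successors {3}; [][]r there: 3:F. ✗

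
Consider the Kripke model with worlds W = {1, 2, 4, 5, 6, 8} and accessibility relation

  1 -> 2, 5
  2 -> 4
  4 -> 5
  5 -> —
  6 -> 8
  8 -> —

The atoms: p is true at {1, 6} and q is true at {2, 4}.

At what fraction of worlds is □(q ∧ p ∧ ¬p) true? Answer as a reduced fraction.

1/3

1: successors {2, 5}; q ∧ p ∧ ¬p there: 2:F, 5:F. ✗
2: successors {4}; q ∧ p ∧ ¬p there: 4:F. ✗
4: successors {5}; q ∧ p ∧ ¬p there: 5:F. ✗
5: no successors, so □(q ∧ p ∧ ¬p) holds vacuously. ✓
6: successors {8}; q ∧ p ∧ ¬p there: 8:F. ✗
8: no successors, so □(q ∧ p ∧ ¬p) holds vacuously. ✓
That's 2 of 6 worlds, so 2/6 = 1/3.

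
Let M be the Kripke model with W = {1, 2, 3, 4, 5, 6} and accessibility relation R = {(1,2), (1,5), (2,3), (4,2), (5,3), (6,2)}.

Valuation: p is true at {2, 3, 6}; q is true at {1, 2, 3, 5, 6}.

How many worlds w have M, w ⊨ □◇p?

4

1: successors {2, 5}; ◇p there: 2:T, 5:T. ✓
2: successors {3}; ◇p there: 3:F. ✗
3: no successors, so □◇p holds vacuously. ✓
4: successors {2}; ◇p there: 2:T. ✓
5: successors {3}; ◇p there: 3:F. ✗
6: successors {2}; ◇p there: 2:T. ✓
Satisfying worlds: {1, 3, 4, 6}.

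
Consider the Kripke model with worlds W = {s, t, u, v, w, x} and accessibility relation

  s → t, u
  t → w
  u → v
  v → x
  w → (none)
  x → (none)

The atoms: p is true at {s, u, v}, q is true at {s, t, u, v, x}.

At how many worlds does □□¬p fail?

1

s: successors {t, u}; □¬p there: t:T, u:F. ✗
t: successors {w}; □¬p there: w:T. ✓
u: successors {v}; □¬p there: v:T. ✓
v: successors {x}; □¬p there: x:T. ✓
w: no successors, so □□¬p holds vacuously. ✓
x: no successors, so □□¬p holds vacuously. ✓
Satisfying worlds: {t, u, v, w, x}.
So □□¬p fails at the other 1 world.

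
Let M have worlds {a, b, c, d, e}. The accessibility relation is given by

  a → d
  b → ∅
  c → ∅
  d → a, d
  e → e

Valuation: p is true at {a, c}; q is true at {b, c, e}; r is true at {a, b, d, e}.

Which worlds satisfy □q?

a: successors {d}; q there: d:F. ✗
b: no successors, so □q holds vacuously. ✓
c: no successors, so □q holds vacuously. ✓
d: successors {a, d}; q there: a:F, d:F. ✗
e: successors {e}; q there: e:T. ✓

{b, c, e}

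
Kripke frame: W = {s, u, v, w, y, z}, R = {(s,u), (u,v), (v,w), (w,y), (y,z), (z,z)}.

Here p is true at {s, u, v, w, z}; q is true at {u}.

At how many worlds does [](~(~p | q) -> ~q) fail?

0

s: successors {u}; ~(~p | q) -> ~q there: u:T. ✓
u: successors {v}; ~(~p | q) -> ~q there: v:T. ✓
v: successors {w}; ~(~p | q) -> ~q there: w:T. ✓
w: successors {y}; ~(~p | q) -> ~q there: y:T. ✓
y: successors {z}; ~(~p | q) -> ~q there: z:T. ✓
z: successors {z}; ~(~p | q) -> ~q there: z:T. ✓
Satisfying worlds: {s, u, v, w, y, z}.
So [](~(~p | q) -> ~q) fails at the other 0 worlds.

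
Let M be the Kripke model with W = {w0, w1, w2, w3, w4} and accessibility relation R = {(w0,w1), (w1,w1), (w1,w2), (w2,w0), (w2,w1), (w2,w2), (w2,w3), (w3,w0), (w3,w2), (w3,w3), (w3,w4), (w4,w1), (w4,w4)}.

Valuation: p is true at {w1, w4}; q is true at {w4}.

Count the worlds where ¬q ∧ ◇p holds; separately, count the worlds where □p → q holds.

For ¬q ∧ ◇p:
w0: ¬q is T, ◇p is T. ✓
w1: ¬q is T, ◇p is T. ✓
w2: ¬q is T, ◇p is T. ✓
w3: ¬q is T, ◇p is T. ✓
w4: ¬q is F, ◇p is T. ✗
— 4 worlds.
For □p → q:
w0: □p is T, q is F. ✗
w1: □p is F, q is F. ✓
w2: □p is F, q is F. ✓
w3: □p is F, q is F. ✓
w4: □p is T, q is T. ✓
— 4 worlds.

4 and 4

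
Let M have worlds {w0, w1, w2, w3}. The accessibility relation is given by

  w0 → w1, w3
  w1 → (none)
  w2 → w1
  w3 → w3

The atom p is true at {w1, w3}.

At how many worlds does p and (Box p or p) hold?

2

w0: p is F, Box p or p is T. ✗
w1: p is T, Box p or p is T. ✓
w2: p is F, Box p or p is T. ✗
w3: p is T, Box p or p is T. ✓
Satisfying worlds: {w1, w3}.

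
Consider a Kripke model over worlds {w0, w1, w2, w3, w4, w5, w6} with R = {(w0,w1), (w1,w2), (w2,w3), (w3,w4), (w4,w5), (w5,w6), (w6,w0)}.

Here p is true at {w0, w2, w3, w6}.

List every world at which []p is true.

{w1, w2, w5, w6}

w0: successors {w1}; p there: w1:F. ✗
w1: successors {w2}; p there: w2:T. ✓
w2: successors {w3}; p there: w3:T. ✓
w3: successors {w4}; p there: w4:F. ✗
w4: successors {w5}; p there: w5:F. ✗
w5: successors {w6}; p there: w6:T. ✓
w6: successors {w0}; p there: w0:T. ✓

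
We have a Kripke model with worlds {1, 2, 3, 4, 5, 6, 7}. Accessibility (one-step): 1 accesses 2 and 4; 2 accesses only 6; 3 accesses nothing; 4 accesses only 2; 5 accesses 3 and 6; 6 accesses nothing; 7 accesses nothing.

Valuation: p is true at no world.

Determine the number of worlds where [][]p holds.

1: successors {2, 4}; []p there: 2:F, 4:F. ✗
2: successors {6}; []p there: 6:T. ✓
3: no successors, so [][]p holds vacuously. ✓
4: successors {2}; []p there: 2:F. ✗
5: successors {3, 6}; []p there: 3:T, 6:T. ✓
6: no successors, so [][]p holds vacuously. ✓
7: no successors, so [][]p holds vacuously. ✓
Satisfying worlds: {2, 3, 5, 6, 7}.

5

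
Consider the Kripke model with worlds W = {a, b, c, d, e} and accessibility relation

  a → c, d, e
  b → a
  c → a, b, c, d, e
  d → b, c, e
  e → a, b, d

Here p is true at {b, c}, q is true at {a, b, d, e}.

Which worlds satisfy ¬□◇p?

{c, d, e}

a: □◇p is T. ✗
b: □◇p is T. ✗
c: □◇p is F. ✓
d: □◇p is F. ✓
e: □◇p is F. ✓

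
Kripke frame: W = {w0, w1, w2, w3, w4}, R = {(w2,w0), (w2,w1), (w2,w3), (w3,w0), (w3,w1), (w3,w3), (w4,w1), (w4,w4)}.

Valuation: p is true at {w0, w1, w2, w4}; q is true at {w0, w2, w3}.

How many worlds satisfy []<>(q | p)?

w0: no successors, so []<>(q | p) holds vacuously. ✓
w1: no successors, so []<>(q | p) holds vacuously. ✓
w2: successors {w0, w1, w3}; <>(q | p) there: w0:F, w1:F, w3:T. ✗
w3: successors {w0, w1, w3}; <>(q | p) there: w0:F, w1:F, w3:T. ✗
w4: successors {w1, w4}; <>(q | p) there: w1:F, w4:T. ✗
Satisfying worlds: {w0, w1}.

2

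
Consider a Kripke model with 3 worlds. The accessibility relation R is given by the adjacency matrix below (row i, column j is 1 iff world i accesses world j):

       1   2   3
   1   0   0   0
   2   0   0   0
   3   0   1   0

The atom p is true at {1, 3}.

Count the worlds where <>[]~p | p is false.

1

1: <>[]~p is F, p is T. ✓
2: <>[]~p is F, p is F. ✗
3: <>[]~p is T, p is T. ✓
Satisfying worlds: {1, 3}.
So <>[]~p | p fails at the other 1 world.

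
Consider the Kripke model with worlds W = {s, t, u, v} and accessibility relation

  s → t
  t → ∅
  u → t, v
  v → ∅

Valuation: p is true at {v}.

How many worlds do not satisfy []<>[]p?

2

s: successors {t}; <>[]p there: t:F. ✗
t: no successors, so []<>[]p holds vacuously. ✓
u: successors {t, v}; <>[]p there: t:F, v:F. ✗
v: no successors, so []<>[]p holds vacuously. ✓
Satisfying worlds: {t, v}.
So []<>[]p fails at the other 2 worlds.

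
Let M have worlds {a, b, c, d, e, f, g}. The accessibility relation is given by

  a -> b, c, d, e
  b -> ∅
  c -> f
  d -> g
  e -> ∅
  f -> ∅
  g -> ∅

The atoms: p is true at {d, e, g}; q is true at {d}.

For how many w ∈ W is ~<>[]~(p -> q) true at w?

a: <>[]~(p -> q) is T. ✗
b: <>[]~(p -> q) is F. ✓
c: <>[]~(p -> q) is T. ✗
d: <>[]~(p -> q) is T. ✗
e: <>[]~(p -> q) is F. ✓
f: <>[]~(p -> q) is F. ✓
g: <>[]~(p -> q) is F. ✓
Satisfying worlds: {b, e, f, g}.

4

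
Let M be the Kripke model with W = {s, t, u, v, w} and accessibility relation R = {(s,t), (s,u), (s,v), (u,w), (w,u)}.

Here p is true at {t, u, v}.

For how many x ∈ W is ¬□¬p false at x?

3

s: □¬p is F. ✓
t: □¬p is T. ✗
u: □¬p is T. ✗
v: □¬p is T. ✗
w: □¬p is F. ✓
Satisfying worlds: {s, w}.
So ¬□¬p fails at the other 3 worlds.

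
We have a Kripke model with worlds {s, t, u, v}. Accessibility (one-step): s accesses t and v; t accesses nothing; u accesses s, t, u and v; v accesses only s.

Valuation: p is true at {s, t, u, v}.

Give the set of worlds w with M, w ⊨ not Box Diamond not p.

{s, u, v}

s: Box Diamond not p is F. ✓
t: Box Diamond not p is T. ✗
u: Box Diamond not p is F. ✓
v: Box Diamond not p is F. ✓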